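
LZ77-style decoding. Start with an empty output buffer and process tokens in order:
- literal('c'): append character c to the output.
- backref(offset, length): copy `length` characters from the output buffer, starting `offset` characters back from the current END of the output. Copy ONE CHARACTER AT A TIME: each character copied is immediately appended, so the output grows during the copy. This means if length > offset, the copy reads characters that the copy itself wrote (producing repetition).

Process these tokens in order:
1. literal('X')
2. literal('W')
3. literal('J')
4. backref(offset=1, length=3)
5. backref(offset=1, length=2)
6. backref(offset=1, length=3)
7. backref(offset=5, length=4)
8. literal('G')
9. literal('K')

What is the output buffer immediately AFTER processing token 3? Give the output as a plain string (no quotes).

Token 1: literal('X'). Output: "X"
Token 2: literal('W'). Output: "XW"
Token 3: literal('J'). Output: "XWJ"

Answer: XWJ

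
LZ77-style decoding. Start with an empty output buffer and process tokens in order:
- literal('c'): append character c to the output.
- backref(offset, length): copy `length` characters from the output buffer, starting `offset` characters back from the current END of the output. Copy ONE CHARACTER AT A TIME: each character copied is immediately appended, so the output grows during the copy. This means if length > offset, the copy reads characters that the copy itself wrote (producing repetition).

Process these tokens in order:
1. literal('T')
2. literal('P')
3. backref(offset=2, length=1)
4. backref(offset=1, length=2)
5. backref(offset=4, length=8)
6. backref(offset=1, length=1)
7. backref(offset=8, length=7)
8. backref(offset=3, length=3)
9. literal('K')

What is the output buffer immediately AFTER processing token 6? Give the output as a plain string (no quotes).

Answer: TPTTTPTTTPTTTT

Derivation:
Token 1: literal('T'). Output: "T"
Token 2: literal('P'). Output: "TP"
Token 3: backref(off=2, len=1). Copied 'T' from pos 0. Output: "TPT"
Token 4: backref(off=1, len=2) (overlapping!). Copied 'TT' from pos 2. Output: "TPTTT"
Token 5: backref(off=4, len=8) (overlapping!). Copied 'PTTTPTTT' from pos 1. Output: "TPTTTPTTTPTTT"
Token 6: backref(off=1, len=1). Copied 'T' from pos 12. Output: "TPTTTPTTTPTTTT"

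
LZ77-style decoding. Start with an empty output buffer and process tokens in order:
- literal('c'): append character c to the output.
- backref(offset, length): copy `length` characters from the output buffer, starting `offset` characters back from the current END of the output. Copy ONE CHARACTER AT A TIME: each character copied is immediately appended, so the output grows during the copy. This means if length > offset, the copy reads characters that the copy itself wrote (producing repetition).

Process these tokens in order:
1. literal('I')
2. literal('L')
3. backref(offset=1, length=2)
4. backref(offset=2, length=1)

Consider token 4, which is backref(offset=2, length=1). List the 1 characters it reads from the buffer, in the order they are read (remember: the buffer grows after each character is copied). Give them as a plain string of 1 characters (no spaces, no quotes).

Answer: L

Derivation:
Token 1: literal('I'). Output: "I"
Token 2: literal('L'). Output: "IL"
Token 3: backref(off=1, len=2) (overlapping!). Copied 'LL' from pos 1. Output: "ILLL"
Token 4: backref(off=2, len=1). Buffer before: "ILLL" (len 4)
  byte 1: read out[2]='L', append. Buffer now: "ILLLL"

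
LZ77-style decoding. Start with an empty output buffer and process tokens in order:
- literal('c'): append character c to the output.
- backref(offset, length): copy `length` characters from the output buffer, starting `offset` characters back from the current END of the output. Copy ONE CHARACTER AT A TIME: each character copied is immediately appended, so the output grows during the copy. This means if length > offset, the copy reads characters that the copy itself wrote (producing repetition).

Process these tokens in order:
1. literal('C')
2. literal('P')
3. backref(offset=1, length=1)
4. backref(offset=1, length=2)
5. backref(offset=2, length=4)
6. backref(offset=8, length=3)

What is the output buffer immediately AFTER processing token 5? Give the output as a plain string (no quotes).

Answer: CPPPPPPPP

Derivation:
Token 1: literal('C'). Output: "C"
Token 2: literal('P'). Output: "CP"
Token 3: backref(off=1, len=1). Copied 'P' from pos 1. Output: "CPP"
Token 4: backref(off=1, len=2) (overlapping!). Copied 'PP' from pos 2. Output: "CPPPP"
Token 5: backref(off=2, len=4) (overlapping!). Copied 'PPPP' from pos 3. Output: "CPPPPPPPP"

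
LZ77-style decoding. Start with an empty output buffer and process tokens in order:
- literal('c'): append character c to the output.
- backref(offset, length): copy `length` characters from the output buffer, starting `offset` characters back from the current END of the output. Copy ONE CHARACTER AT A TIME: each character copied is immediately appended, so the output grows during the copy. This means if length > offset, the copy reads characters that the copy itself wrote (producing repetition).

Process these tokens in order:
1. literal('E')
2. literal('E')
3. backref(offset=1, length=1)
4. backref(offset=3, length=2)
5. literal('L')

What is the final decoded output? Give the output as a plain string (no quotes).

Answer: EEEEEL

Derivation:
Token 1: literal('E'). Output: "E"
Token 2: literal('E'). Output: "EE"
Token 3: backref(off=1, len=1). Copied 'E' from pos 1. Output: "EEE"
Token 4: backref(off=3, len=2). Copied 'EE' from pos 0. Output: "EEEEE"
Token 5: literal('L'). Output: "EEEEEL"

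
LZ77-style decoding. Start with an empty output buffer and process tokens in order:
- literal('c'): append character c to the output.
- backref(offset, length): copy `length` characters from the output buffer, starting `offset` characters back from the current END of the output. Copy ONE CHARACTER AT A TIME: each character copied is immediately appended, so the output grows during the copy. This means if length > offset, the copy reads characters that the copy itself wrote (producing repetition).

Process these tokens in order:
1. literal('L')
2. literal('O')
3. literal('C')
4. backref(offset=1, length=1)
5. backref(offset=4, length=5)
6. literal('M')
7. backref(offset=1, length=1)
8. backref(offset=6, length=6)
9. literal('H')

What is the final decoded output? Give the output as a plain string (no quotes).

Answer: LOCCLOCCLMMOCCLMMH

Derivation:
Token 1: literal('L'). Output: "L"
Token 2: literal('O'). Output: "LO"
Token 3: literal('C'). Output: "LOC"
Token 4: backref(off=1, len=1). Copied 'C' from pos 2. Output: "LOCC"
Token 5: backref(off=4, len=5) (overlapping!). Copied 'LOCCL' from pos 0. Output: "LOCCLOCCL"
Token 6: literal('M'). Output: "LOCCLOCCLM"
Token 7: backref(off=1, len=1). Copied 'M' from pos 9. Output: "LOCCLOCCLMM"
Token 8: backref(off=6, len=6). Copied 'OCCLMM' from pos 5. Output: "LOCCLOCCLMMOCCLMM"
Token 9: literal('H'). Output: "LOCCLOCCLMMOCCLMMH"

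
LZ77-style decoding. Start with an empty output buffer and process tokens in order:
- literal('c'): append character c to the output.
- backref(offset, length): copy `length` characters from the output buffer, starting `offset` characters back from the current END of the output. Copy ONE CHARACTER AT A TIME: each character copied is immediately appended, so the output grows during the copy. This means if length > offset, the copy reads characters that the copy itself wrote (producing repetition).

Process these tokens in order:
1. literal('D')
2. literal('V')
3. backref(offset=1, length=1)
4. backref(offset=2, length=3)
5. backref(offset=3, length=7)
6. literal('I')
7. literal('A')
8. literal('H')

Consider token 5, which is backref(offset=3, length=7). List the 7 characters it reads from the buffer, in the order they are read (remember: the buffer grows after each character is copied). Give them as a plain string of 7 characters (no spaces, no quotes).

Token 1: literal('D'). Output: "D"
Token 2: literal('V'). Output: "DV"
Token 3: backref(off=1, len=1). Copied 'V' from pos 1. Output: "DVV"
Token 4: backref(off=2, len=3) (overlapping!). Copied 'VVV' from pos 1. Output: "DVVVVV"
Token 5: backref(off=3, len=7). Buffer before: "DVVVVV" (len 6)
  byte 1: read out[3]='V', append. Buffer now: "DVVVVVV"
  byte 2: read out[4]='V', append. Buffer now: "DVVVVVVV"
  byte 3: read out[5]='V', append. Buffer now: "DVVVVVVVV"
  byte 4: read out[6]='V', append. Buffer now: "DVVVVVVVVV"
  byte 5: read out[7]='V', append. Buffer now: "DVVVVVVVVVV"
  byte 6: read out[8]='V', append. Buffer now: "DVVVVVVVVVVV"
  byte 7: read out[9]='V', append. Buffer now: "DVVVVVVVVVVVV"

Answer: VVVVVVV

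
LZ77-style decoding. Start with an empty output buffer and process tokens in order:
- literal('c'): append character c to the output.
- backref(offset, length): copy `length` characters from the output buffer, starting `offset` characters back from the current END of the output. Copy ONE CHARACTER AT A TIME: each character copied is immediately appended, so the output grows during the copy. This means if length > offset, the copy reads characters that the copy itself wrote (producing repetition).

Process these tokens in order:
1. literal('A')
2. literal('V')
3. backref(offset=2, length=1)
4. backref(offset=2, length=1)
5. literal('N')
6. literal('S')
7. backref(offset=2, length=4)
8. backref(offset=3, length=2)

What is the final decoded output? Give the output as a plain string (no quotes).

Answer: AVAVNSNSNSSN

Derivation:
Token 1: literal('A'). Output: "A"
Token 2: literal('V'). Output: "AV"
Token 3: backref(off=2, len=1). Copied 'A' from pos 0. Output: "AVA"
Token 4: backref(off=2, len=1). Copied 'V' from pos 1. Output: "AVAV"
Token 5: literal('N'). Output: "AVAVN"
Token 6: literal('S'). Output: "AVAVNS"
Token 7: backref(off=2, len=4) (overlapping!). Copied 'NSNS' from pos 4. Output: "AVAVNSNSNS"
Token 8: backref(off=3, len=2). Copied 'SN' from pos 7. Output: "AVAVNSNSNSSN"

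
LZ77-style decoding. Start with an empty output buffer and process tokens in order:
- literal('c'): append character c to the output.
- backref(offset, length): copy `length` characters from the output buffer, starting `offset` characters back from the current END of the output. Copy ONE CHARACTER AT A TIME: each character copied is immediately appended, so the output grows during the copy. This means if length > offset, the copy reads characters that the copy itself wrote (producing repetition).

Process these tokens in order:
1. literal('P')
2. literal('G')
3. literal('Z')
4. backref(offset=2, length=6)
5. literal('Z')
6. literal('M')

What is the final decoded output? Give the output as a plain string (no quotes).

Answer: PGZGZGZGZZM

Derivation:
Token 1: literal('P'). Output: "P"
Token 2: literal('G'). Output: "PG"
Token 3: literal('Z'). Output: "PGZ"
Token 4: backref(off=2, len=6) (overlapping!). Copied 'GZGZGZ' from pos 1. Output: "PGZGZGZGZ"
Token 5: literal('Z'). Output: "PGZGZGZGZZ"
Token 6: literal('M'). Output: "PGZGZGZGZZM"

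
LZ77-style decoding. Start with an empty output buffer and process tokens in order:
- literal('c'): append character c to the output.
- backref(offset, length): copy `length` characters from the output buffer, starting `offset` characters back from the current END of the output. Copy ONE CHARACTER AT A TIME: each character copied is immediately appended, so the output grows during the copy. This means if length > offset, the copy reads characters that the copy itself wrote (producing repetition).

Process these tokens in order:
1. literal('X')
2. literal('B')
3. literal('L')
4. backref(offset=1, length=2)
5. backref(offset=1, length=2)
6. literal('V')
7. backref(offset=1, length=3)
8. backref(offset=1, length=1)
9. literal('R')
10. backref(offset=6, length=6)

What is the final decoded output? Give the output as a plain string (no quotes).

Token 1: literal('X'). Output: "X"
Token 2: literal('B'). Output: "XB"
Token 3: literal('L'). Output: "XBL"
Token 4: backref(off=1, len=2) (overlapping!). Copied 'LL' from pos 2. Output: "XBLLL"
Token 5: backref(off=1, len=2) (overlapping!). Copied 'LL' from pos 4. Output: "XBLLLLL"
Token 6: literal('V'). Output: "XBLLLLLV"
Token 7: backref(off=1, len=3) (overlapping!). Copied 'VVV' from pos 7. Output: "XBLLLLLVVVV"
Token 8: backref(off=1, len=1). Copied 'V' from pos 10. Output: "XBLLLLLVVVVV"
Token 9: literal('R'). Output: "XBLLLLLVVVVVR"
Token 10: backref(off=6, len=6). Copied 'VVVVVR' from pos 7. Output: "XBLLLLLVVVVVRVVVVVR"

Answer: XBLLLLLVVVVVRVVVVVR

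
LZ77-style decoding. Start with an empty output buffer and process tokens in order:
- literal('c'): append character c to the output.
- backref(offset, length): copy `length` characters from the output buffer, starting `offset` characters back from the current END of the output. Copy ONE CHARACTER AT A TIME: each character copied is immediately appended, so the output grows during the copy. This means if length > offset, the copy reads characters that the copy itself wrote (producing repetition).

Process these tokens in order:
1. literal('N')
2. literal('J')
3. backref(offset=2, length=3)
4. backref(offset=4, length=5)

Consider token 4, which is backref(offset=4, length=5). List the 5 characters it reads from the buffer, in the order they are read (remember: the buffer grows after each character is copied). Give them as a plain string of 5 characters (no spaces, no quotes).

Answer: JNJNJ

Derivation:
Token 1: literal('N'). Output: "N"
Token 2: literal('J'). Output: "NJ"
Token 3: backref(off=2, len=3) (overlapping!). Copied 'NJN' from pos 0. Output: "NJNJN"
Token 4: backref(off=4, len=5). Buffer before: "NJNJN" (len 5)
  byte 1: read out[1]='J', append. Buffer now: "NJNJNJ"
  byte 2: read out[2]='N', append. Buffer now: "NJNJNJN"
  byte 3: read out[3]='J', append. Buffer now: "NJNJNJNJ"
  byte 4: read out[4]='N', append. Buffer now: "NJNJNJNJN"
  byte 5: read out[5]='J', append. Buffer now: "NJNJNJNJNJ"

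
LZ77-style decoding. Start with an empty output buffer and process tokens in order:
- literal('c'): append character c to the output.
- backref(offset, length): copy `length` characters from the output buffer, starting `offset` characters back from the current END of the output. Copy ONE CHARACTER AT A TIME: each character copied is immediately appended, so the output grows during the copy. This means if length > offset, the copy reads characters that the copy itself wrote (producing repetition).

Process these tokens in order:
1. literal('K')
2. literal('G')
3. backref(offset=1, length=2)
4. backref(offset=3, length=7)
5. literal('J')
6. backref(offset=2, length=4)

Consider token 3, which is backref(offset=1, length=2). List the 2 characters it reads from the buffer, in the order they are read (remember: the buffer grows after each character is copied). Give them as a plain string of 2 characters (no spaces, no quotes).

Token 1: literal('K'). Output: "K"
Token 2: literal('G'). Output: "KG"
Token 3: backref(off=1, len=2). Buffer before: "KG" (len 2)
  byte 1: read out[1]='G', append. Buffer now: "KGG"
  byte 2: read out[2]='G', append. Buffer now: "KGGG"

Answer: GG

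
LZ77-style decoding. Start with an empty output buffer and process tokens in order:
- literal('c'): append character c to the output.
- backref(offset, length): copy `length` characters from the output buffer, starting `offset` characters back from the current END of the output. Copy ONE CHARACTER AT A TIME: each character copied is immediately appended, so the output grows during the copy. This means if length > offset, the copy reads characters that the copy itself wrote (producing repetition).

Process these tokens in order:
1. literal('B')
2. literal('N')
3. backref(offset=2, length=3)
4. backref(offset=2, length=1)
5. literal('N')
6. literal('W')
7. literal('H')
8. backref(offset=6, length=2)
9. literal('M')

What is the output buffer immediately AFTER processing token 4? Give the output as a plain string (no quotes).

Token 1: literal('B'). Output: "B"
Token 2: literal('N'). Output: "BN"
Token 3: backref(off=2, len=3) (overlapping!). Copied 'BNB' from pos 0. Output: "BNBNB"
Token 4: backref(off=2, len=1). Copied 'N' from pos 3. Output: "BNBNBN"

Answer: BNBNBN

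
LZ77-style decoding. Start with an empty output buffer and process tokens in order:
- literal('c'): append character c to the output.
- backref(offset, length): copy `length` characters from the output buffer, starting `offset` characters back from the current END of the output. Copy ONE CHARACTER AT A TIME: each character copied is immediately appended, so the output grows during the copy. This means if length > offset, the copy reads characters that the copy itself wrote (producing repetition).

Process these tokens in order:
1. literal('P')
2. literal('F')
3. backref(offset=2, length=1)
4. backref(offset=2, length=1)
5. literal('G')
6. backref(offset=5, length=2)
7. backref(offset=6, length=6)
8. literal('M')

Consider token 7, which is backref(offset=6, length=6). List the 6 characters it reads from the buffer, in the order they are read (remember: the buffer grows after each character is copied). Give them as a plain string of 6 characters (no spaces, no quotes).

Answer: FPFGPF

Derivation:
Token 1: literal('P'). Output: "P"
Token 2: literal('F'). Output: "PF"
Token 3: backref(off=2, len=1). Copied 'P' from pos 0. Output: "PFP"
Token 4: backref(off=2, len=1). Copied 'F' from pos 1. Output: "PFPF"
Token 5: literal('G'). Output: "PFPFG"
Token 6: backref(off=5, len=2). Copied 'PF' from pos 0. Output: "PFPFGPF"
Token 7: backref(off=6, len=6). Buffer before: "PFPFGPF" (len 7)
  byte 1: read out[1]='F', append. Buffer now: "PFPFGPFF"
  byte 2: read out[2]='P', append. Buffer now: "PFPFGPFFP"
  byte 3: read out[3]='F', append. Buffer now: "PFPFGPFFPF"
  byte 4: read out[4]='G', append. Buffer now: "PFPFGPFFPFG"
  byte 5: read out[5]='P', append. Buffer now: "PFPFGPFFPFGP"
  byte 6: read out[6]='F', append. Buffer now: "PFPFGPFFPFGPF"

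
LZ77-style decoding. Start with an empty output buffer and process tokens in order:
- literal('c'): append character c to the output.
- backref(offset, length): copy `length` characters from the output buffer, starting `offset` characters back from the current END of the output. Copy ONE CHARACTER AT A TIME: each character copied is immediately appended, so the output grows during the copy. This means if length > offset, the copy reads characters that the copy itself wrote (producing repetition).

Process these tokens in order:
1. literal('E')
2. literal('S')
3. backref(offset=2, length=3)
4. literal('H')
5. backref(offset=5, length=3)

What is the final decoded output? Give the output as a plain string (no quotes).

Token 1: literal('E'). Output: "E"
Token 2: literal('S'). Output: "ES"
Token 3: backref(off=2, len=3) (overlapping!). Copied 'ESE' from pos 0. Output: "ESESE"
Token 4: literal('H'). Output: "ESESEH"
Token 5: backref(off=5, len=3). Copied 'SES' from pos 1. Output: "ESESEHSES"

Answer: ESESEHSES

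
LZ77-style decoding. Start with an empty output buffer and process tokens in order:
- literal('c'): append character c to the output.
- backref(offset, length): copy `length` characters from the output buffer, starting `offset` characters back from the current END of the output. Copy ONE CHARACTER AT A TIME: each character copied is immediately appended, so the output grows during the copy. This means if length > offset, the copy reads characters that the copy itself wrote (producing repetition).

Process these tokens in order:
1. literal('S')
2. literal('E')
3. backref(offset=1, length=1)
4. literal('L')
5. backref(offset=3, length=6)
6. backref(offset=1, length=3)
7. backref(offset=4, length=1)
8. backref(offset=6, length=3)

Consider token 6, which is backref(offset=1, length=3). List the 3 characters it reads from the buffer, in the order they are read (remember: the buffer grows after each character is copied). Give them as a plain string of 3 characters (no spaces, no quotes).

Answer: LLL

Derivation:
Token 1: literal('S'). Output: "S"
Token 2: literal('E'). Output: "SE"
Token 3: backref(off=1, len=1). Copied 'E' from pos 1. Output: "SEE"
Token 4: literal('L'). Output: "SEEL"
Token 5: backref(off=3, len=6) (overlapping!). Copied 'EELEEL' from pos 1. Output: "SEELEELEEL"
Token 6: backref(off=1, len=3). Buffer before: "SEELEELEEL" (len 10)
  byte 1: read out[9]='L', append. Buffer now: "SEELEELEELL"
  byte 2: read out[10]='L', append. Buffer now: "SEELEELEELLL"
  byte 3: read out[11]='L', append. Buffer now: "SEELEELEELLLL"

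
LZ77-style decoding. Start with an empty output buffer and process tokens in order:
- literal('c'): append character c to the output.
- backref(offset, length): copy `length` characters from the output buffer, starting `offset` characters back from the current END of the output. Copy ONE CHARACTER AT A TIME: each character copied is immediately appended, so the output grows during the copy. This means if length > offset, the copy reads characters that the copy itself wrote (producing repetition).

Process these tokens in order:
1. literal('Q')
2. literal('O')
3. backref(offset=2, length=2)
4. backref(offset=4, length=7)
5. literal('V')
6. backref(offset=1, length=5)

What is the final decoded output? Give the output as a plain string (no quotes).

Token 1: literal('Q'). Output: "Q"
Token 2: literal('O'). Output: "QO"
Token 3: backref(off=2, len=2). Copied 'QO' from pos 0. Output: "QOQO"
Token 4: backref(off=4, len=7) (overlapping!). Copied 'QOQOQOQ' from pos 0. Output: "QOQOQOQOQOQ"
Token 5: literal('V'). Output: "QOQOQOQOQOQV"
Token 6: backref(off=1, len=5) (overlapping!). Copied 'VVVVV' from pos 11. Output: "QOQOQOQOQOQVVVVVV"

Answer: QOQOQOQOQOQVVVVVV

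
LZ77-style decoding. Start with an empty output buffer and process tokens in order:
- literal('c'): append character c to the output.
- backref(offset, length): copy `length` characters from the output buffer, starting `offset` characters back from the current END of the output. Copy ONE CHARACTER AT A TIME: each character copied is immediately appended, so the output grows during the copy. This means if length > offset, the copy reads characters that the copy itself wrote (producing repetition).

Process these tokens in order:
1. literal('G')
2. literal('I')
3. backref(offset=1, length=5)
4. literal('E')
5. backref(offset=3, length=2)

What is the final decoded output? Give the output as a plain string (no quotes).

Token 1: literal('G'). Output: "G"
Token 2: literal('I'). Output: "GI"
Token 3: backref(off=1, len=5) (overlapping!). Copied 'IIIII' from pos 1. Output: "GIIIIII"
Token 4: literal('E'). Output: "GIIIIIIE"
Token 5: backref(off=3, len=2). Copied 'II' from pos 5. Output: "GIIIIIIEII"

Answer: GIIIIIIEII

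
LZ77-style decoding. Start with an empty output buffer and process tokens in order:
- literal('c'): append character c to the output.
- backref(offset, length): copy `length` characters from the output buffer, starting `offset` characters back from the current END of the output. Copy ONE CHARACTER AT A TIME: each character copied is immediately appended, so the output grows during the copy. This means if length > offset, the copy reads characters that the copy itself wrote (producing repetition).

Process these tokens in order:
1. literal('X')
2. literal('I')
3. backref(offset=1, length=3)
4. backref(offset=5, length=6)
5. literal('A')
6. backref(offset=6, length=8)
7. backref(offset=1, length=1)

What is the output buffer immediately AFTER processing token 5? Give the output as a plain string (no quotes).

Token 1: literal('X'). Output: "X"
Token 2: literal('I'). Output: "XI"
Token 3: backref(off=1, len=3) (overlapping!). Copied 'III' from pos 1. Output: "XIIII"
Token 4: backref(off=5, len=6) (overlapping!). Copied 'XIIIIX' from pos 0. Output: "XIIIIXIIIIX"
Token 5: literal('A'). Output: "XIIIIXIIIIXA"

Answer: XIIIIXIIIIXA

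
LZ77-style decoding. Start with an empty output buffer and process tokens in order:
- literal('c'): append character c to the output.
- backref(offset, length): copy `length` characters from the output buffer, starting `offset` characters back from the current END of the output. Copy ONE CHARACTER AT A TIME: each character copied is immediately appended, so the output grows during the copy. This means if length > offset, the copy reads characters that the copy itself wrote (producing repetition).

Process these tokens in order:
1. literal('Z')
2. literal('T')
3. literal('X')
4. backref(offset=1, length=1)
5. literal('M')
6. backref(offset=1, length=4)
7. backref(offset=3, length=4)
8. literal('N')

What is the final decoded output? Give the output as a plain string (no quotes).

Token 1: literal('Z'). Output: "Z"
Token 2: literal('T'). Output: "ZT"
Token 3: literal('X'). Output: "ZTX"
Token 4: backref(off=1, len=1). Copied 'X' from pos 2. Output: "ZTXX"
Token 5: literal('M'). Output: "ZTXXM"
Token 6: backref(off=1, len=4) (overlapping!). Copied 'MMMM' from pos 4. Output: "ZTXXMMMMM"
Token 7: backref(off=3, len=4) (overlapping!). Copied 'MMMM' from pos 6. Output: "ZTXXMMMMMMMMM"
Token 8: literal('N'). Output: "ZTXXMMMMMMMMMN"

Answer: ZTXXMMMMMMMMMN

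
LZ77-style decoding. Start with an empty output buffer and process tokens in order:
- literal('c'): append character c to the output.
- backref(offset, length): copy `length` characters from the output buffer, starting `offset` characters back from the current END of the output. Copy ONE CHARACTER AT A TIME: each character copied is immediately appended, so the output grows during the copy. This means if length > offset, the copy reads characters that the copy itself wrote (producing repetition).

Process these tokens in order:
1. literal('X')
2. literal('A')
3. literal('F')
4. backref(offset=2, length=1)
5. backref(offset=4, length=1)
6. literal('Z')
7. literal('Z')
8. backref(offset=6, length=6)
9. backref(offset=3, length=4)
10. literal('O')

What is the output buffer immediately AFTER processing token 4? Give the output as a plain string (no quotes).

Token 1: literal('X'). Output: "X"
Token 2: literal('A'). Output: "XA"
Token 3: literal('F'). Output: "XAF"
Token 4: backref(off=2, len=1). Copied 'A' from pos 1. Output: "XAFA"

Answer: XAFA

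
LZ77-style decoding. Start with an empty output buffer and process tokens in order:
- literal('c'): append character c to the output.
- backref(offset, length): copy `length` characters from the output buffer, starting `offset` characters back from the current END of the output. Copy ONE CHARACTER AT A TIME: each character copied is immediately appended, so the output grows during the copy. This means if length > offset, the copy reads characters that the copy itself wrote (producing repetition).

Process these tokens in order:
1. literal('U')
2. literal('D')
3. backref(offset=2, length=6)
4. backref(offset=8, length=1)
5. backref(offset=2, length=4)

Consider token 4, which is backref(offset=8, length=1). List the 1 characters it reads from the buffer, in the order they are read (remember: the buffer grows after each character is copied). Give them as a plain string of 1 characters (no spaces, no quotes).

Answer: U

Derivation:
Token 1: literal('U'). Output: "U"
Token 2: literal('D'). Output: "UD"
Token 3: backref(off=2, len=6) (overlapping!). Copied 'UDUDUD' from pos 0. Output: "UDUDUDUD"
Token 4: backref(off=8, len=1). Buffer before: "UDUDUDUD" (len 8)
  byte 1: read out[0]='U', append. Buffer now: "UDUDUDUDU"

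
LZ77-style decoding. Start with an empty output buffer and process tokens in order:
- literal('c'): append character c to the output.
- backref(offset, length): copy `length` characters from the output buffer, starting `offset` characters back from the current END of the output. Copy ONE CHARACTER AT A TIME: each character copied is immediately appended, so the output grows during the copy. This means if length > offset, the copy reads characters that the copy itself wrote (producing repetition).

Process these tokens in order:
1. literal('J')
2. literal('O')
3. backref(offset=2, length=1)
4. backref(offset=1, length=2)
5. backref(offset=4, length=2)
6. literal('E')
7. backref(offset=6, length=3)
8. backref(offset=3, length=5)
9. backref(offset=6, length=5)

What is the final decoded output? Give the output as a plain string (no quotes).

Token 1: literal('J'). Output: "J"
Token 2: literal('O'). Output: "JO"
Token 3: backref(off=2, len=1). Copied 'J' from pos 0. Output: "JOJ"
Token 4: backref(off=1, len=2) (overlapping!). Copied 'JJ' from pos 2. Output: "JOJJJ"
Token 5: backref(off=4, len=2). Copied 'OJ' from pos 1. Output: "JOJJJOJ"
Token 6: literal('E'). Output: "JOJJJOJE"
Token 7: backref(off=6, len=3). Copied 'JJJ' from pos 2. Output: "JOJJJOJEJJJ"
Token 8: backref(off=3, len=5) (overlapping!). Copied 'JJJJJ' from pos 8. Output: "JOJJJOJEJJJJJJJJ"
Token 9: backref(off=6, len=5). Copied 'JJJJJ' from pos 10. Output: "JOJJJOJEJJJJJJJJJJJJJ"

Answer: JOJJJOJEJJJJJJJJJJJJJ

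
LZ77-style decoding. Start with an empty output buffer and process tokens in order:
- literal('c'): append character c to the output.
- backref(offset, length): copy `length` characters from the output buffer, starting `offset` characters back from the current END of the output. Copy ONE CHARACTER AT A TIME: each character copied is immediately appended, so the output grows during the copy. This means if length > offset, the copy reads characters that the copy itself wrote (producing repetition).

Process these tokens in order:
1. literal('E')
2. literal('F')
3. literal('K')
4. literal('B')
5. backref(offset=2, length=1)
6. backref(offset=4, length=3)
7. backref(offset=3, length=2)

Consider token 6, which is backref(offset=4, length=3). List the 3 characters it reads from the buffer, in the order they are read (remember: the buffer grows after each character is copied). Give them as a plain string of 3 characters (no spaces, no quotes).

Token 1: literal('E'). Output: "E"
Token 2: literal('F'). Output: "EF"
Token 3: literal('K'). Output: "EFK"
Token 4: literal('B'). Output: "EFKB"
Token 5: backref(off=2, len=1). Copied 'K' from pos 2. Output: "EFKBK"
Token 6: backref(off=4, len=3). Buffer before: "EFKBK" (len 5)
  byte 1: read out[1]='F', append. Buffer now: "EFKBKF"
  byte 2: read out[2]='K', append. Buffer now: "EFKBKFK"
  byte 3: read out[3]='B', append. Buffer now: "EFKBKFKB"

Answer: FKB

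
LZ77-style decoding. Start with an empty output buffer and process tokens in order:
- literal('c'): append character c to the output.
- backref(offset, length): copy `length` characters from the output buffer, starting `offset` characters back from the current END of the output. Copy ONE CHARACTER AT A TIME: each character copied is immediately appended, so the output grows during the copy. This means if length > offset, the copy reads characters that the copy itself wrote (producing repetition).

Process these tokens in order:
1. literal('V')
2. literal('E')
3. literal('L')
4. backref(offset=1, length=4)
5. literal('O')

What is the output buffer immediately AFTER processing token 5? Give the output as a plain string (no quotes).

Token 1: literal('V'). Output: "V"
Token 2: literal('E'). Output: "VE"
Token 3: literal('L'). Output: "VEL"
Token 4: backref(off=1, len=4) (overlapping!). Copied 'LLLL' from pos 2. Output: "VELLLLL"
Token 5: literal('O'). Output: "VELLLLLO"

Answer: VELLLLLO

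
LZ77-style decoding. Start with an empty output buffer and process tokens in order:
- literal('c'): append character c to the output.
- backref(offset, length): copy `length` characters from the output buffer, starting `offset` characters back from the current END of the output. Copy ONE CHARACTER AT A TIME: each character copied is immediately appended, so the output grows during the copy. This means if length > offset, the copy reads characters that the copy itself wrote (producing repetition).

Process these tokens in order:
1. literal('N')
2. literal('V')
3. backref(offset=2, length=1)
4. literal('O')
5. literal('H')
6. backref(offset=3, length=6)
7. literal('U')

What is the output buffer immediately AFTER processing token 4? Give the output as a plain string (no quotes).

Answer: NVNO

Derivation:
Token 1: literal('N'). Output: "N"
Token 2: literal('V'). Output: "NV"
Token 3: backref(off=2, len=1). Copied 'N' from pos 0. Output: "NVN"
Token 4: literal('O'). Output: "NVNO"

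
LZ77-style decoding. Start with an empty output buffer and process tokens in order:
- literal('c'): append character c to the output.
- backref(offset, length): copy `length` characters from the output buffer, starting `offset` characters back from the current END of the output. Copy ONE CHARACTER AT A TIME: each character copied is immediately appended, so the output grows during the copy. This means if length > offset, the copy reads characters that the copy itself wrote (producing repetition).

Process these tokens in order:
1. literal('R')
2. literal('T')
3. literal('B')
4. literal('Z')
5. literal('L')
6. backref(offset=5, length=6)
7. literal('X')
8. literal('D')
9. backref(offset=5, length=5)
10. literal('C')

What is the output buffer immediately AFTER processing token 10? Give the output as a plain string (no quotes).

Answer: RTBZLRTBZLRXDZLRXDC

Derivation:
Token 1: literal('R'). Output: "R"
Token 2: literal('T'). Output: "RT"
Token 3: literal('B'). Output: "RTB"
Token 4: literal('Z'). Output: "RTBZ"
Token 5: literal('L'). Output: "RTBZL"
Token 6: backref(off=5, len=6) (overlapping!). Copied 'RTBZLR' from pos 0. Output: "RTBZLRTBZLR"
Token 7: literal('X'). Output: "RTBZLRTBZLRX"
Token 8: literal('D'). Output: "RTBZLRTBZLRXD"
Token 9: backref(off=5, len=5). Copied 'ZLRXD' from pos 8. Output: "RTBZLRTBZLRXDZLRXD"
Token 10: literal('C'). Output: "RTBZLRTBZLRXDZLRXDC"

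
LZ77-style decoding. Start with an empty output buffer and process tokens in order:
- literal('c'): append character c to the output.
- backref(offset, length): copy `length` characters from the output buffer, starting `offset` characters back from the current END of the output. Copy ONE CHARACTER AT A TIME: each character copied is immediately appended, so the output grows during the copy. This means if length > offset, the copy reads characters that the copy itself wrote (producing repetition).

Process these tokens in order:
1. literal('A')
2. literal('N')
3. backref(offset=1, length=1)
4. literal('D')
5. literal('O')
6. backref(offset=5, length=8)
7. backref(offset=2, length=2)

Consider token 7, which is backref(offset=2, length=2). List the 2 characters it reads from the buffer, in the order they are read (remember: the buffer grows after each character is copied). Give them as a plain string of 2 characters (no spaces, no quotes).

Answer: NN

Derivation:
Token 1: literal('A'). Output: "A"
Token 2: literal('N'). Output: "AN"
Token 3: backref(off=1, len=1). Copied 'N' from pos 1. Output: "ANN"
Token 4: literal('D'). Output: "ANND"
Token 5: literal('O'). Output: "ANNDO"
Token 6: backref(off=5, len=8) (overlapping!). Copied 'ANNDOANN' from pos 0. Output: "ANNDOANNDOANN"
Token 7: backref(off=2, len=2). Buffer before: "ANNDOANNDOANN" (len 13)
  byte 1: read out[11]='N', append. Buffer now: "ANNDOANNDOANNN"
  byte 2: read out[12]='N', append. Buffer now: "ANNDOANNDOANNNN"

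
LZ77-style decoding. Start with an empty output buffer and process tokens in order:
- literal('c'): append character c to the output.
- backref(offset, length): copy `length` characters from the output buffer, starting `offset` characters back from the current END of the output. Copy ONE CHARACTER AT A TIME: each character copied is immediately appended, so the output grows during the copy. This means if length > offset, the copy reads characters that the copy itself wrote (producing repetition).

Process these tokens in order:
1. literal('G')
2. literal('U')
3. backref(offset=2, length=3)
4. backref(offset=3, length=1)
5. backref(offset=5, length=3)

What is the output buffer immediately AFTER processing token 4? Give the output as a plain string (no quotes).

Answer: GUGUGG

Derivation:
Token 1: literal('G'). Output: "G"
Token 2: literal('U'). Output: "GU"
Token 3: backref(off=2, len=3) (overlapping!). Copied 'GUG' from pos 0. Output: "GUGUG"
Token 4: backref(off=3, len=1). Copied 'G' from pos 2. Output: "GUGUGG"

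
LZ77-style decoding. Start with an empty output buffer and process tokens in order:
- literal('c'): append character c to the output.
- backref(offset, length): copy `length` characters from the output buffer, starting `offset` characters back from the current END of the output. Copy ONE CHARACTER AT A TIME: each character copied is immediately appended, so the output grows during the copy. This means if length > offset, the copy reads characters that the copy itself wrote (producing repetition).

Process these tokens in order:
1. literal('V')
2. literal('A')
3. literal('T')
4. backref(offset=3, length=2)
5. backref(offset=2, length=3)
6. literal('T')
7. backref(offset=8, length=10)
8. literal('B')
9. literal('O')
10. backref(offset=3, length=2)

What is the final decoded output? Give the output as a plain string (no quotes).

Answer: VATVAVAVTATVAVAVTATBOTB

Derivation:
Token 1: literal('V'). Output: "V"
Token 2: literal('A'). Output: "VA"
Token 3: literal('T'). Output: "VAT"
Token 4: backref(off=3, len=2). Copied 'VA' from pos 0. Output: "VATVA"
Token 5: backref(off=2, len=3) (overlapping!). Copied 'VAV' from pos 3. Output: "VATVAVAV"
Token 6: literal('T'). Output: "VATVAVAVT"
Token 7: backref(off=8, len=10) (overlapping!). Copied 'ATVAVAVTAT' from pos 1. Output: "VATVAVAVTATVAVAVTAT"
Token 8: literal('B'). Output: "VATVAVAVTATVAVAVTATB"
Token 9: literal('O'). Output: "VATVAVAVTATVAVAVTATBO"
Token 10: backref(off=3, len=2). Copied 'TB' from pos 18. Output: "VATVAVAVTATVAVAVTATBOTB"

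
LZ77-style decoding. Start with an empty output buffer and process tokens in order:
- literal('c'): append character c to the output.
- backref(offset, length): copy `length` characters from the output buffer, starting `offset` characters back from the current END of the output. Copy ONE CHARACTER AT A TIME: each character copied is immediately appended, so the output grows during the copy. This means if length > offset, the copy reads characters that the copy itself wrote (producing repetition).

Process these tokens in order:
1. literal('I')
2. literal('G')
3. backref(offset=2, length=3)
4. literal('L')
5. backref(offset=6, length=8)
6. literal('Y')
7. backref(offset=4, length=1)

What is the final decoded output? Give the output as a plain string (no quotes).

Token 1: literal('I'). Output: "I"
Token 2: literal('G'). Output: "IG"
Token 3: backref(off=2, len=3) (overlapping!). Copied 'IGI' from pos 0. Output: "IGIGI"
Token 4: literal('L'). Output: "IGIGIL"
Token 5: backref(off=6, len=8) (overlapping!). Copied 'IGIGILIG' from pos 0. Output: "IGIGILIGIGILIG"
Token 6: literal('Y'). Output: "IGIGILIGIGILIGY"
Token 7: backref(off=4, len=1). Copied 'L' from pos 11. Output: "IGIGILIGIGILIGYL"

Answer: IGIGILIGIGILIGYL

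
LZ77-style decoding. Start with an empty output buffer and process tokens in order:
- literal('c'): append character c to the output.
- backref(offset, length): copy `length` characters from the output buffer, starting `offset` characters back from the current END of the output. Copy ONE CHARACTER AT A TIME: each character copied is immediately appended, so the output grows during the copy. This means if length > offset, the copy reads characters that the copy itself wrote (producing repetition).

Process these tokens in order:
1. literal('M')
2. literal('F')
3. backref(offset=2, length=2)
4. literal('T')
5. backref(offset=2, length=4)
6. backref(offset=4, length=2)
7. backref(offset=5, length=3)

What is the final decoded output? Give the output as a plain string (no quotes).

Answer: MFMFTFTFTFTTFT

Derivation:
Token 1: literal('M'). Output: "M"
Token 2: literal('F'). Output: "MF"
Token 3: backref(off=2, len=2). Copied 'MF' from pos 0. Output: "MFMF"
Token 4: literal('T'). Output: "MFMFT"
Token 5: backref(off=2, len=4) (overlapping!). Copied 'FTFT' from pos 3. Output: "MFMFTFTFT"
Token 6: backref(off=4, len=2). Copied 'FT' from pos 5. Output: "MFMFTFTFTFT"
Token 7: backref(off=5, len=3). Copied 'TFT' from pos 6. Output: "MFMFTFTFTFTTFT"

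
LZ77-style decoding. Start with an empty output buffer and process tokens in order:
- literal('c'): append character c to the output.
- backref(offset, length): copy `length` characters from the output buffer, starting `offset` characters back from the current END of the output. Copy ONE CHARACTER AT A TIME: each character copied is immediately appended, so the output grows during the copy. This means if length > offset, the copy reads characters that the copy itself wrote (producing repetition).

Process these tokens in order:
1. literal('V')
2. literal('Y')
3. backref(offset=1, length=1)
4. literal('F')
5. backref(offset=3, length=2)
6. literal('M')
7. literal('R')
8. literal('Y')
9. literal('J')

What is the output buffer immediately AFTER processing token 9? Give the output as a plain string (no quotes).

Answer: VYYFYYMRYJ

Derivation:
Token 1: literal('V'). Output: "V"
Token 2: literal('Y'). Output: "VY"
Token 3: backref(off=1, len=1). Copied 'Y' from pos 1. Output: "VYY"
Token 4: literal('F'). Output: "VYYF"
Token 5: backref(off=3, len=2). Copied 'YY' from pos 1. Output: "VYYFYY"
Token 6: literal('M'). Output: "VYYFYYM"
Token 7: literal('R'). Output: "VYYFYYMR"
Token 8: literal('Y'). Output: "VYYFYYMRY"
Token 9: literal('J'). Output: "VYYFYYMRYJ"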